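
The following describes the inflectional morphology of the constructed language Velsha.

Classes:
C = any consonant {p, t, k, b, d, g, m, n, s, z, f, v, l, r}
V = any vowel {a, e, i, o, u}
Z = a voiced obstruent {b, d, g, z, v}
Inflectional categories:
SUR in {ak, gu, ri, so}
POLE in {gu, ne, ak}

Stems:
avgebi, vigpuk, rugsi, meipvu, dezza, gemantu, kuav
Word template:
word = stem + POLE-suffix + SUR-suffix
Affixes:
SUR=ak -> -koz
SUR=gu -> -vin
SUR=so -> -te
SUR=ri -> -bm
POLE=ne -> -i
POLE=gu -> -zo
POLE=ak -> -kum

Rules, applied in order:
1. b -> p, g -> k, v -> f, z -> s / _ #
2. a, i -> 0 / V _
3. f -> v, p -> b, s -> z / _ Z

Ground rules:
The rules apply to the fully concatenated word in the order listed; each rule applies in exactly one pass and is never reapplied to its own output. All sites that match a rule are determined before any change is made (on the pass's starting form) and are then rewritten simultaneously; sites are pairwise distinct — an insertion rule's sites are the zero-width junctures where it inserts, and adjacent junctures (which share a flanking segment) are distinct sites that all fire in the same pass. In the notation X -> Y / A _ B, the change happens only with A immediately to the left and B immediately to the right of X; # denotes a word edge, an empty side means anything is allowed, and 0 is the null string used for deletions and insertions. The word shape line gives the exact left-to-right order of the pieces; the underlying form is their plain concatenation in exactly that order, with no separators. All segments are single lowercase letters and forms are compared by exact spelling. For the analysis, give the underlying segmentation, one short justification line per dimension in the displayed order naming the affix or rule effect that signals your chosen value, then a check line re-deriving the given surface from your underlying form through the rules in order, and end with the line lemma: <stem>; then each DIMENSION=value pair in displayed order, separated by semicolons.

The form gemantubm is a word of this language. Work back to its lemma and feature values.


underlying: gemantu-i-bm
SUR=ri - signalled by the affix -bm
POLE=ne - signalled by the affix -i
check: gemantuibm -> gemantuibm -> gemantubm -> gemantubm
lemma: gemantu; SUR=ri; POLE=ne


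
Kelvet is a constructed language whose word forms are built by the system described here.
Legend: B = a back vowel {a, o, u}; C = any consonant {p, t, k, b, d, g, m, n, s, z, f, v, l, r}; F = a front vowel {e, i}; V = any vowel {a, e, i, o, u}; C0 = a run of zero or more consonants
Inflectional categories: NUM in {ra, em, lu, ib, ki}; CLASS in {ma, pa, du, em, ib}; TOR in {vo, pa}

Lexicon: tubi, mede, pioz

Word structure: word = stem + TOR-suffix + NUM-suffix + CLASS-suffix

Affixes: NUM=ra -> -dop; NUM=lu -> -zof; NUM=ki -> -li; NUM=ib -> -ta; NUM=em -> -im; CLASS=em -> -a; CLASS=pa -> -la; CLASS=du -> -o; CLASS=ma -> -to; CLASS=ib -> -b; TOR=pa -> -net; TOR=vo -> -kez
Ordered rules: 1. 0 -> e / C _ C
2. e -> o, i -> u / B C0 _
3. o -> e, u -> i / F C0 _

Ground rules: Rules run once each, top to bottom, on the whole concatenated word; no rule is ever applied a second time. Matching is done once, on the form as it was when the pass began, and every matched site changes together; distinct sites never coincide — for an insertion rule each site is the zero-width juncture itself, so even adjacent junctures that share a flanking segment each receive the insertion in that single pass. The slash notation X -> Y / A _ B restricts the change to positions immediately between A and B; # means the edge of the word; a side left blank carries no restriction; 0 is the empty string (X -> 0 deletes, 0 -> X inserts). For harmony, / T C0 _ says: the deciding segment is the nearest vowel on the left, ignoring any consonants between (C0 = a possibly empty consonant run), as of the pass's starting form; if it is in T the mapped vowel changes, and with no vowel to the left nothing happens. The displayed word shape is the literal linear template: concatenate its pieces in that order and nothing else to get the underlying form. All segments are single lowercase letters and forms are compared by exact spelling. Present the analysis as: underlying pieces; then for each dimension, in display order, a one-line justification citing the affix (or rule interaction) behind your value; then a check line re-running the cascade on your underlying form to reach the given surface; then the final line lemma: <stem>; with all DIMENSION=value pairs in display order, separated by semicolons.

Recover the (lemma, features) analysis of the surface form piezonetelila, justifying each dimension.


underlying: pioz-net-li-la
NUM=ki - signalled by the affix -li
CLASS=pa - signalled by the affix -la
TOR=pa - signalled by the affix -net
check: pioznetlila -> piozenetelila -> piozonetelila -> piezonetelila
lemma: pioz; NUM=ki; CLASS=pa; TOR=pa


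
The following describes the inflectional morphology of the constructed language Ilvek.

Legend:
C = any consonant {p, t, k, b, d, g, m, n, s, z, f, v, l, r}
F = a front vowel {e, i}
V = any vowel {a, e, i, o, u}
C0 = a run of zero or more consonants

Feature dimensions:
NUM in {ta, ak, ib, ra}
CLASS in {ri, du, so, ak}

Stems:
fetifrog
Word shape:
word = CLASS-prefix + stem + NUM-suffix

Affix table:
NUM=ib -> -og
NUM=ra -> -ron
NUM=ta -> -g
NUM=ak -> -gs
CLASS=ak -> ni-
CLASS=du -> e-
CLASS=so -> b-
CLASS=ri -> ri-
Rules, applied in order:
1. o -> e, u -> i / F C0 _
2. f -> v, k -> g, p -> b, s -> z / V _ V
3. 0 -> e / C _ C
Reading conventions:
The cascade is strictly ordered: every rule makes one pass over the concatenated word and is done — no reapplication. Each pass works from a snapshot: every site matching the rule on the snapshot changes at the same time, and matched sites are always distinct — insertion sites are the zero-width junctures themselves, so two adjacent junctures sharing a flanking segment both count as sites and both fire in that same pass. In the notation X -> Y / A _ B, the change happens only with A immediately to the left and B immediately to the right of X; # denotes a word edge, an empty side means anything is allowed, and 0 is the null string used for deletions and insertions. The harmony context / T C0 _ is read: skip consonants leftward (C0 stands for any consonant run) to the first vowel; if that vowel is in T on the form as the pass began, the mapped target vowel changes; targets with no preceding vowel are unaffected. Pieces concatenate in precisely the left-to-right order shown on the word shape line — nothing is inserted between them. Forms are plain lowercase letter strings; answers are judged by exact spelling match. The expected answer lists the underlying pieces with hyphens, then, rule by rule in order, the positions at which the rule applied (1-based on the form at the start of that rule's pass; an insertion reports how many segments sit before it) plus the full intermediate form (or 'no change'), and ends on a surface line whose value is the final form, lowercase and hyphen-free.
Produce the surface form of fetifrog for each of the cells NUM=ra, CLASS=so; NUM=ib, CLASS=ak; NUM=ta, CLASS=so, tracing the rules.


cell NUM=ra, CLASS=so:
underlying: b-fetifrog-ron
1. o -> e, u -> i / F C0 _: fires at position(s) 8: bfetifregron
2. f -> v, k -> g, p -> b, s -> z / V _ V: no change
3. 0 -> e / C _ C: inserts after position(s) 1, 6, 9: befetiferegeron
surface: befetiferegeron

cell NUM=ib, CLASS=ak:
underlying: ni-fetifrog-og
1. o -> e, u -> i / F C0 _: fires at position(s) 9: nifetifregog
2. f -> v, k -> g, p -> b, s -> z / V _ V: fires at position(s) 3: nivetifregog
3. 0 -> e / C _ C: inserts after position(s) 7: nivetiferegog
surface: nivetiferegog

cell NUM=ta, CLASS=so:
underlying: b-fetifrog-g
1. o -> e, u -> i / F C0 _: fires at position(s) 8: bfetifregg
2. f -> v, k -> g, p -> b, s -> z / V _ V: no change
3. 0 -> e / C _ C: inserts after position(s) 1, 6, 9: befetiferegeg
surface: befetiferegeg


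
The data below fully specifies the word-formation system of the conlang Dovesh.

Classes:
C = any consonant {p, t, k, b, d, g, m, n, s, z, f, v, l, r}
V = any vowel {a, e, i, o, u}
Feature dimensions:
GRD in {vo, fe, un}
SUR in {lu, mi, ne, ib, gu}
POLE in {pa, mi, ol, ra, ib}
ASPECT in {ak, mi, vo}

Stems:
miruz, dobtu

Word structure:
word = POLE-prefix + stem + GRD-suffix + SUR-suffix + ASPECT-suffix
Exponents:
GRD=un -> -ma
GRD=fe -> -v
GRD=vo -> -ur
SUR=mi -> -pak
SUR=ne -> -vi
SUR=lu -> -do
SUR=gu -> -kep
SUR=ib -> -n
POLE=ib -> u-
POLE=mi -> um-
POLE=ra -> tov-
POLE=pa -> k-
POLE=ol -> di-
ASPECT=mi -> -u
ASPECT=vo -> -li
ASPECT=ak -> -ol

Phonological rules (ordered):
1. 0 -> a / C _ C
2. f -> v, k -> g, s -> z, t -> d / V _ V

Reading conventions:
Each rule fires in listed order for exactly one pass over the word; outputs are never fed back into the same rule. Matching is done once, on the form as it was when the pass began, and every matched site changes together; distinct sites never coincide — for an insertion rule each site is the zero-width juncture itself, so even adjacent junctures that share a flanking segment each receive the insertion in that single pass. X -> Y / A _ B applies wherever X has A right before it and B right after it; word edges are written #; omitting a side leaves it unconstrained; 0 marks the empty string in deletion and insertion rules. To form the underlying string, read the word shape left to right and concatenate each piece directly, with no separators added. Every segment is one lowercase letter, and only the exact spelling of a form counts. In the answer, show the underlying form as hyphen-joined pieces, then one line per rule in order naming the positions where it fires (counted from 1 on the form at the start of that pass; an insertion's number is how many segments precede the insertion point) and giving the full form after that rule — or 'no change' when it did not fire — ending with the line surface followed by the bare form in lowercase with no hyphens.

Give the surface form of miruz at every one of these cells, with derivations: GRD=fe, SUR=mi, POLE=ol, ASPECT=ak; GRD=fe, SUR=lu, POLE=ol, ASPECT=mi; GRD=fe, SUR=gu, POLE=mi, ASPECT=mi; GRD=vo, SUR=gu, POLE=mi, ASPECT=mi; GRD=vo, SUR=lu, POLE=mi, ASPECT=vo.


cell GRD=fe, SUR=mi, POLE=ol, ASPECT=ak:
underlying: di-miruz-v-pak-ol
1. 0 -> a / C _ C: inserts after position(s) 7, 8: dimiruzavapakol
2. f -> v, k -> g, s -> z, t -> d / V _ V: fires at position(s) 13: dimiruzavapagol
surface: dimiruzavapagol

cell GRD=fe, SUR=lu, POLE=ol, ASPECT=mi:
underlying: di-miruz-v-do-u
1. 0 -> a / C _ C: inserts after position(s) 7, 8: dimiruzavadou
2. f -> v, k -> g, s -> z, t -> d / V _ V: no change
surface: dimiruzavadou

cell GRD=fe, SUR=gu, POLE=mi, ASPECT=mi:
underlying: um-miruz-v-kep-u
1. 0 -> a / C _ C: inserts after position(s) 2, 7, 8: umamiruzavakepu
2. f -> v, k -> g, s -> z, t -> d / V _ V: fires at position(s) 12: umamiruzavagepu
surface: umamiruzavagepu

cell GRD=vo, SUR=gu, POLE=mi, ASPECT=mi:
underlying: um-miruz-ur-kep-u
1. 0 -> a / C _ C: inserts after position(s) 2, 9: umamiruzurakepu
2. f -> v, k -> g, s -> z, t -> d / V _ V: fires at position(s) 12: umamiruzuragepu
surface: umamiruzuragepu

cell GRD=vo, SUR=lu, POLE=mi, ASPECT=vo:
underlying: um-miruz-ur-do-li
1. 0 -> a / C _ C: inserts after position(s) 2, 9: umamiruzuradoli
2. f -> v, k -> g, s -> z, t -> d / V _ V: no change
surface: umamiruzuradoli


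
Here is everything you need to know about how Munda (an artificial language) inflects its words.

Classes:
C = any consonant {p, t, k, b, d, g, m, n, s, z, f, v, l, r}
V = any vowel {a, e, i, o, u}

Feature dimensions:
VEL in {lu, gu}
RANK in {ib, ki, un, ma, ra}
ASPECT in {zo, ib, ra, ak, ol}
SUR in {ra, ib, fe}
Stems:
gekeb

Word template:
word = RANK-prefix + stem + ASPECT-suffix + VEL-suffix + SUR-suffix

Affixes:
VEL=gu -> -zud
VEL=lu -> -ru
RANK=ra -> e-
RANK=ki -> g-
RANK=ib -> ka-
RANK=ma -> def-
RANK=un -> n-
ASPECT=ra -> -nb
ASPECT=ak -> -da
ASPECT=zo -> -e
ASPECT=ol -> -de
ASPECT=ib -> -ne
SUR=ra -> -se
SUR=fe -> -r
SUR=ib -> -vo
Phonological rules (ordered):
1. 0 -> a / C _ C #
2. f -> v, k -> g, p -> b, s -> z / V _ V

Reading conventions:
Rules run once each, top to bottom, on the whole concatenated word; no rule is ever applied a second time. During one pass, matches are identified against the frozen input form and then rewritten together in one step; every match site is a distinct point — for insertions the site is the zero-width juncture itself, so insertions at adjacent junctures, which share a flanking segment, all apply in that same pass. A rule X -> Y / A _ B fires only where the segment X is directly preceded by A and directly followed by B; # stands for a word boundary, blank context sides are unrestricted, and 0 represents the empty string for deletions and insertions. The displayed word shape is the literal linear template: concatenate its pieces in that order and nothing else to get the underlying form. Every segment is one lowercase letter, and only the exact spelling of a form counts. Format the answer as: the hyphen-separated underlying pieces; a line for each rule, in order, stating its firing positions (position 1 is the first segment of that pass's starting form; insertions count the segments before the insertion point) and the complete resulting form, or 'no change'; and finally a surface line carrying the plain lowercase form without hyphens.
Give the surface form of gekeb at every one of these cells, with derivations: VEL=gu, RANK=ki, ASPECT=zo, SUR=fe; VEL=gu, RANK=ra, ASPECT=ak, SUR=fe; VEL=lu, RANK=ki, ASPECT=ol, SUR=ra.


cell VEL=gu, RANK=ki, ASPECT=zo, SUR=fe:
underlying: g-gekeb-e-zud-r
1. 0 -> a / C _ C #: inserts after position(s) 10: ggekebezudar
2. f -> v, k -> g, p -> b, s -> z / V _ V: fires at position(s) 4: ggegebezudar
surface: ggegebezudar

cell VEL=gu, RANK=ra, ASPECT=ak, SUR=fe:
underlying: e-gekeb-da-zud-r
1. 0 -> a / C _ C #: inserts after position(s) 11: egekebdazudar
2. f -> v, k -> g, p -> b, s -> z / V _ V: fires at position(s) 4: egegebdazudar
surface: egegebdazudar

cell VEL=lu, RANK=ki, ASPECT=ol, SUR=ra:
underlying: g-gekeb-de-ru-se
1. 0 -> a / C _ C #: no change
2. f -> v, k -> g, p -> b, s -> z / V _ V: fires at position(s) 4, 11: ggegebderuze
surface: ggegebderuze


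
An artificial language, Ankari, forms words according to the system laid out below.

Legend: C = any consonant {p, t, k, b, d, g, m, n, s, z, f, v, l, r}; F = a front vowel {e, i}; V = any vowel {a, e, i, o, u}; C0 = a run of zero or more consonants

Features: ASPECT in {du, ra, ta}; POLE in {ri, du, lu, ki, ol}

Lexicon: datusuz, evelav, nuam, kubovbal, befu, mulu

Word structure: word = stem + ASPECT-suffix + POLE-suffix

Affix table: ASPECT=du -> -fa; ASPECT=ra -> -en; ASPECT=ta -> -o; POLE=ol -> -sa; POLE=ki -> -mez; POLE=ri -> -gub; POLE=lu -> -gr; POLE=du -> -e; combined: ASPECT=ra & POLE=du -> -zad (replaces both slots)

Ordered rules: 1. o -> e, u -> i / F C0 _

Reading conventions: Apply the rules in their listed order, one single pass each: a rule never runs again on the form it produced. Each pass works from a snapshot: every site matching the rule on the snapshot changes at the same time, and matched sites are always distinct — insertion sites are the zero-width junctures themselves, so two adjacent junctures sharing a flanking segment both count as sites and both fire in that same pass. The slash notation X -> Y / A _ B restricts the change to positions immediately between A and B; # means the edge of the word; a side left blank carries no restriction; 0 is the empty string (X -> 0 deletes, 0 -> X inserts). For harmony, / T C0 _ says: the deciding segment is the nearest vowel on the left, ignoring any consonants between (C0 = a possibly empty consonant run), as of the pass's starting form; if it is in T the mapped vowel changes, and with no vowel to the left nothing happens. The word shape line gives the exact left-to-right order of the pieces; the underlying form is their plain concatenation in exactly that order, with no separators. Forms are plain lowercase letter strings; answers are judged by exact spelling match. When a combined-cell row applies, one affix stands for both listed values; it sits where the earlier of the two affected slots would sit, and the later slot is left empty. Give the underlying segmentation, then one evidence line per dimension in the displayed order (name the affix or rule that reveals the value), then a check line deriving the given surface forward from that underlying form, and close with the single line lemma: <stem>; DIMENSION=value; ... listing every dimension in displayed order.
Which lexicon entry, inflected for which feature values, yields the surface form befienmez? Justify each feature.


underlying: befu-en-mez
ASPECT=ra - signalled by the affix -en
POLE=ki - signalled by the affix -mez
check: befuenmez -> befienmez
lemma: befu; ASPECT=ra; POLE=ki


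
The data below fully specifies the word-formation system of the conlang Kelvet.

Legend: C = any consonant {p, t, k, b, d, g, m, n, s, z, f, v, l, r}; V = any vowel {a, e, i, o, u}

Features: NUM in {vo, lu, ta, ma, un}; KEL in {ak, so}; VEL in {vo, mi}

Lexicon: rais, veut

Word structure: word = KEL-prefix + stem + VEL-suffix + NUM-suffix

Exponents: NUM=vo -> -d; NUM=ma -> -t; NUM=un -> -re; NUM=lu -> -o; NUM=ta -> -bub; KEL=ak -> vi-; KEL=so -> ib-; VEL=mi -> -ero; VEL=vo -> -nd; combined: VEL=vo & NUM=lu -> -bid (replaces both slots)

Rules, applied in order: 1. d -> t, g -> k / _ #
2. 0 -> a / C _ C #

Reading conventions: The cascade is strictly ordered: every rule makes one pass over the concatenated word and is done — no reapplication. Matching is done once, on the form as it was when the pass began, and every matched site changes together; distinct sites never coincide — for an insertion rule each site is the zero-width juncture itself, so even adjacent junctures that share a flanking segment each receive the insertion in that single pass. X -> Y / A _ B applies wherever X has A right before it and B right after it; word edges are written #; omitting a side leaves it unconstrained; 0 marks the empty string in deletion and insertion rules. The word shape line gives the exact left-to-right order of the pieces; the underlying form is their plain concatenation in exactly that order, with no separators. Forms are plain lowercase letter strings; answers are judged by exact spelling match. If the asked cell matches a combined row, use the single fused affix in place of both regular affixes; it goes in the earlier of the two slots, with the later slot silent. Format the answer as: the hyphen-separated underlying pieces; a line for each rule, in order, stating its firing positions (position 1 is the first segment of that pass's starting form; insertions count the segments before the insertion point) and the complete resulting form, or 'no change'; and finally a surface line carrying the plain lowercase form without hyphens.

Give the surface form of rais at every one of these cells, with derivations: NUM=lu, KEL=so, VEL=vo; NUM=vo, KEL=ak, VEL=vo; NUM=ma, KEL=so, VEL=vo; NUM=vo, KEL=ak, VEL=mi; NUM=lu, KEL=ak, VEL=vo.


cell NUM=lu, KEL=so, VEL=vo:
underlying: ib-rais-bid
1. d -> t, g -> k / _ #: fires at position(s) 9: ibraisbit
2. 0 -> a / C _ C #: no change
surface: ibraisbit

cell NUM=vo, KEL=ak, VEL=vo:
underlying: vi-rais-nd-d
1. d -> t, g -> k / _ #: fires at position(s) 9: viraisndt
2. 0 -> a / C _ C #: inserts after position(s) 8: viraisndat
surface: viraisndat

cell NUM=ma, KEL=so, VEL=vo:
underlying: ib-rais-nd-t
1. d -> t, g -> k / _ #: no change
2. 0 -> a / C _ C #: inserts after position(s) 8: ibraisndat
surface: ibraisndat

cell NUM=vo, KEL=ak, VEL=mi:
underlying: vi-rais-ero-d
1. d -> t, g -> k / _ #: fires at position(s) 10: viraiserot
2. 0 -> a / C _ C #: no change
surface: viraiserot

cell NUM=lu, KEL=ak, VEL=vo:
underlying: vi-rais-bid
1. d -> t, g -> k / _ #: fires at position(s) 9: viraisbit
2. 0 -> a / C _ C #: no change
surface: viraisbit


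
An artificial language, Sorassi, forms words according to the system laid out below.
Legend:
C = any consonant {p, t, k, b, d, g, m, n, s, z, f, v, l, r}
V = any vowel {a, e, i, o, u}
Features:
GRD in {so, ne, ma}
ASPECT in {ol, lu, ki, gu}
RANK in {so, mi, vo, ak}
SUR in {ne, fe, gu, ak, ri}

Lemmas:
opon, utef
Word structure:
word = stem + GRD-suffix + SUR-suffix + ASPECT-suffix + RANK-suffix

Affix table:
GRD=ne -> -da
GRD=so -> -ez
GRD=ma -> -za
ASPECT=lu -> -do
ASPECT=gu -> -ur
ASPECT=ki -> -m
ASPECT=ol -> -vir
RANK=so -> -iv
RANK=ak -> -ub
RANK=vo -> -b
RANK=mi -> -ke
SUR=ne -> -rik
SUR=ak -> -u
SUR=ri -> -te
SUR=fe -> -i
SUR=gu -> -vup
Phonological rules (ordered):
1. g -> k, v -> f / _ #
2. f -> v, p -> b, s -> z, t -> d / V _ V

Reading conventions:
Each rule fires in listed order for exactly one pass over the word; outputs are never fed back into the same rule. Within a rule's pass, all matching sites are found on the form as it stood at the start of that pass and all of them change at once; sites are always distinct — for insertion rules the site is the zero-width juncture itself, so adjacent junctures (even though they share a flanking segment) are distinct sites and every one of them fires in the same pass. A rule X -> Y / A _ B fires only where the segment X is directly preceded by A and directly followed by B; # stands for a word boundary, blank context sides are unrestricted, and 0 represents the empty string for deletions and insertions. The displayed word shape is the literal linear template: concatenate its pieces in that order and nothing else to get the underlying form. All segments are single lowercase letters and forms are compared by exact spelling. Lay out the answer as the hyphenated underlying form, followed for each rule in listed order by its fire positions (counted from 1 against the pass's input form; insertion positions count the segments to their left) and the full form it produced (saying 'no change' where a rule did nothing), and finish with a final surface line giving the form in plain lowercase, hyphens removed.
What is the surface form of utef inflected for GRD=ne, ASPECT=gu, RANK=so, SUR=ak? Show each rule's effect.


underlying: utef-da-u-ur-iv
1. g -> k, v -> f / _ #: fires at position(s) 11: utefdauurif
2. f -> v, p -> b, s -> z, t -> d / V _ V: fires at position(s) 2: udefdauurif
surface: udefdauurif


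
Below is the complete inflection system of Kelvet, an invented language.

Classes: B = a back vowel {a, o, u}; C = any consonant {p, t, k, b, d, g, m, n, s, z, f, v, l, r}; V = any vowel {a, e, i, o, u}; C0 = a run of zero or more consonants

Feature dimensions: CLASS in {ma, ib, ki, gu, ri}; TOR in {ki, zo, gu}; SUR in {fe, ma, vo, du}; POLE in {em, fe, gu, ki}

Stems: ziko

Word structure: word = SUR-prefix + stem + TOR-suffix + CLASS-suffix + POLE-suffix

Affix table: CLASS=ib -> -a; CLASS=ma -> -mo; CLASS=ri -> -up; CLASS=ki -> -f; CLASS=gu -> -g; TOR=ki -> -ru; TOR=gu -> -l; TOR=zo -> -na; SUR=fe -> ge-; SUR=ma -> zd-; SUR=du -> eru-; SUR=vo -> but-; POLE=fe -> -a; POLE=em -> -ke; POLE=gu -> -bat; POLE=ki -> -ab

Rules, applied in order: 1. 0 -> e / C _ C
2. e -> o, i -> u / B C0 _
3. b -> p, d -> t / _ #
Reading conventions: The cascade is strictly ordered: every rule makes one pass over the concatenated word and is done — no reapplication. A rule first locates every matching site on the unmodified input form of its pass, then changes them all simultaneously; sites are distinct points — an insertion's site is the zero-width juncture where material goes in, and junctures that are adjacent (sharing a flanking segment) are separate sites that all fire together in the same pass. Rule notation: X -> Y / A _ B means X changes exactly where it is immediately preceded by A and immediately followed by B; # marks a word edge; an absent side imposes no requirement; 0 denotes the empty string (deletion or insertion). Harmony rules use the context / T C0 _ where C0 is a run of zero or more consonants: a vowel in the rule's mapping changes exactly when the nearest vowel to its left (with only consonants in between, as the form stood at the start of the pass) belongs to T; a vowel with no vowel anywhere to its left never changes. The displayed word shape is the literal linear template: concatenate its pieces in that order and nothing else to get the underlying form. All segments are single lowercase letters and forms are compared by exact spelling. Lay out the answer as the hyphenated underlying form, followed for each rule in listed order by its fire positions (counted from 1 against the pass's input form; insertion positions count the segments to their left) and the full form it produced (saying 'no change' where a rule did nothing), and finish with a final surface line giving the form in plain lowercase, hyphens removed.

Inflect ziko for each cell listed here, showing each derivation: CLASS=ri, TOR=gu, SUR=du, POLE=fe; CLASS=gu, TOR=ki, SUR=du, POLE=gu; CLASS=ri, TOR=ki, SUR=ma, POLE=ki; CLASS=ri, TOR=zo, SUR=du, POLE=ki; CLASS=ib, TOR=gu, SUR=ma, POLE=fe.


cell CLASS=ri, TOR=gu, SUR=du, POLE=fe:
underlying: eru-ziko-l-up-a
1. 0 -> e / C _ C: no change
2. e -> o, i -> u / B C0 _: fires at position(s) 5: eruzukolupa
3. b -> p, d -> t / _ #: no change
surface: eruzukolupa

cell CLASS=gu, TOR=ki, SUR=du, POLE=gu:
underlying: eru-ziko-ru-g-bat
1. 0 -> e / C _ C: inserts after position(s) 10: eruzikorugebat
2. e -> o, i -> u / B C0 _: fires at position(s) 5, 11: eruzukorugobat
3. b -> p, d -> t / _ #: no change
surface: eruzukorugobat

cell CLASS=ri, TOR=ki, SUR=ma, POLE=ki:
underlying: zd-ziko-ru-up-ab
1. 0 -> e / C _ C: inserts after position(s) 1, 2: zedezikoruupab
2. e -> o, i -> u / B C0 _: no change
3. b -> p, d -> t / _ #: fires at position(s) 14: zedezikoruupap
surface: zedezikoruupap

cell CLASS=ri, TOR=zo, SUR=du, POLE=ki:
underlying: eru-ziko-na-up-ab
1. 0 -> e / C _ C: no change
2. e -> o, i -> u / B C0 _: fires at position(s) 5: eruzukonaupab
3. b -> p, d -> t / _ #: fires at position(s) 13: eruzukonaupap
surface: eruzukonaupap

cell CLASS=ib, TOR=gu, SUR=ma, POLE=fe:
underlying: zd-ziko-l-a-a
1. 0 -> e / C _ C: inserts after position(s) 1, 2: zedezikolaa
2. e -> o, i -> u / B C0 _: no change
3. b -> p, d -> t / _ #: no change
surface: zedezikolaa


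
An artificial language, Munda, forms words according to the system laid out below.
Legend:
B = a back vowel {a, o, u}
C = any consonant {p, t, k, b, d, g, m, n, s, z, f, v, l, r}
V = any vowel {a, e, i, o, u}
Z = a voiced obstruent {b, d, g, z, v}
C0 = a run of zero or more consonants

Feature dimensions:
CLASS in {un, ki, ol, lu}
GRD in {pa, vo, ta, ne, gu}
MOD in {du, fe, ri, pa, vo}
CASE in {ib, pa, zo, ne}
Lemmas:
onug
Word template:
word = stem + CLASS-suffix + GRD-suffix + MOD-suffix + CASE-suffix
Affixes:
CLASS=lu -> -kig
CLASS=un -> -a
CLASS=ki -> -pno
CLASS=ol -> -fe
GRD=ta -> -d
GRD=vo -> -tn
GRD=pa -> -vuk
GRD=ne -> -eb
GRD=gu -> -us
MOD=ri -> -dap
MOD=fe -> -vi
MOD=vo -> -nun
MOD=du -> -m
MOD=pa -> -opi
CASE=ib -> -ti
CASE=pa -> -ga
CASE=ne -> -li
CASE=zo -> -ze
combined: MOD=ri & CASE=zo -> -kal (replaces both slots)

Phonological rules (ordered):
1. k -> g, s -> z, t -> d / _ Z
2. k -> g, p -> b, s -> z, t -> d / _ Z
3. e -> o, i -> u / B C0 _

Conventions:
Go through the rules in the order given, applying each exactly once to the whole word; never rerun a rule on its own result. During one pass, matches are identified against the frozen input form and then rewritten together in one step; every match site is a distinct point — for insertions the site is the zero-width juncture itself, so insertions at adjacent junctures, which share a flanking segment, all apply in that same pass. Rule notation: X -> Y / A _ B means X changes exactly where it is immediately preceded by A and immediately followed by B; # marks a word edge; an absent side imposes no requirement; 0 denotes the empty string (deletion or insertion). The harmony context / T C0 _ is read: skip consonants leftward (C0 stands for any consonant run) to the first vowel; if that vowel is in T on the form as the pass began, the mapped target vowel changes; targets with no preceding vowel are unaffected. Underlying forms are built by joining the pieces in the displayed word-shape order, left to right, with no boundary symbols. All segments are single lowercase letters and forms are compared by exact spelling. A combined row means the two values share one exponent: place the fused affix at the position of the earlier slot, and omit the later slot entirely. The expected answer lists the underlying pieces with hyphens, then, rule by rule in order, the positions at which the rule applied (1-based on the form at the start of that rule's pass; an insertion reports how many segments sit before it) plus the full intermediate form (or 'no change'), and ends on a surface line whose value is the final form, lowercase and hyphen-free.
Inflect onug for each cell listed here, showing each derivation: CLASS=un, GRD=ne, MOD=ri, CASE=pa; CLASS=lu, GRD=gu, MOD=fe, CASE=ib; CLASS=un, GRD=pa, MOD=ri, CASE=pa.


cell CLASS=un, GRD=ne, MOD=ri, CASE=pa:
underlying: onug-a-eb-dap-ga
1. k -> g, s -> z, t -> d / _ Z: no change
2. k -> g, p -> b, s -> z, t -> d / _ Z: fires at position(s) 10: onugaebdabga
3. e -> o, i -> u / B C0 _: fires at position(s) 6: onugaobdabga
surface: onugaobdabga

cell CLASS=lu, GRD=gu, MOD=fe, CASE=ib:
underlying: onug-kig-us-vi-ti
1. k -> g, s -> z, t -> d / _ Z: fires at position(s) 9: onugkiguzviti
2. k -> g, p -> b, s -> z, t -> d / _ Z: no change
3. e -> o, i -> u / B C0 _: fires at position(s) 6, 11: onugkuguzvuti
surface: onugkuguzvuti

cell CLASS=un, GRD=pa, MOD=ri, CASE=pa:
underlying: onug-a-vuk-dap-ga
1. k -> g, s -> z, t -> d / _ Z: fires at position(s) 8: onugavugdapga
2. k -> g, p -> b, s -> z, t -> d / _ Z: fires at position(s) 11: onugavugdabga
3. e -> o, i -> u / B C0 _: no change
surface: onugavugdabga


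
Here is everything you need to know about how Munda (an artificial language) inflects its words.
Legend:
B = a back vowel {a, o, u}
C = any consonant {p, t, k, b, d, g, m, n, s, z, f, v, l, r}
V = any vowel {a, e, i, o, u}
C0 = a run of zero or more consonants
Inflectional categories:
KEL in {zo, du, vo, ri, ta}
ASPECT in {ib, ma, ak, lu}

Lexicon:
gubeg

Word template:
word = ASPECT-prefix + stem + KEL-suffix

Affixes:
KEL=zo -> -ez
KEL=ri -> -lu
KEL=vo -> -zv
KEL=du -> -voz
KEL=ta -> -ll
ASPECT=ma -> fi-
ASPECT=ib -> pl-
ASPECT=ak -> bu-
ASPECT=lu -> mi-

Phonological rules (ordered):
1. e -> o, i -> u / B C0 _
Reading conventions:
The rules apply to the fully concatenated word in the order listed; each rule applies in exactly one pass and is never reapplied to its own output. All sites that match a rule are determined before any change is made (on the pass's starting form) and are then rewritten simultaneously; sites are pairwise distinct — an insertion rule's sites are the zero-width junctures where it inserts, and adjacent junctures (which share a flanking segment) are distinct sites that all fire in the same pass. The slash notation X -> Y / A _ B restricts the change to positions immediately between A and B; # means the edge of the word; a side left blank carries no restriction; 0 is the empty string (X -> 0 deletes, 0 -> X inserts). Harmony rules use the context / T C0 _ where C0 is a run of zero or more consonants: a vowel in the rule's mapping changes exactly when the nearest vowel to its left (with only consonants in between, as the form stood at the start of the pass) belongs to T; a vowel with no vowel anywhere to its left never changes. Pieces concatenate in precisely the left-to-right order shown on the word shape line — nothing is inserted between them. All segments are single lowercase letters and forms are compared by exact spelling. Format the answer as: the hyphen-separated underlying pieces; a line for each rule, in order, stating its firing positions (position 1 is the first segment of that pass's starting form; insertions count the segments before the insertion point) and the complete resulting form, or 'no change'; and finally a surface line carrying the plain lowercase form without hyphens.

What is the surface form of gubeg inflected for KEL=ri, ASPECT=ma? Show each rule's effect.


underlying: fi-gubeg-lu
1. e -> o, i -> u / B C0 _: fires at position(s) 6: figuboglu
surface: figuboglu


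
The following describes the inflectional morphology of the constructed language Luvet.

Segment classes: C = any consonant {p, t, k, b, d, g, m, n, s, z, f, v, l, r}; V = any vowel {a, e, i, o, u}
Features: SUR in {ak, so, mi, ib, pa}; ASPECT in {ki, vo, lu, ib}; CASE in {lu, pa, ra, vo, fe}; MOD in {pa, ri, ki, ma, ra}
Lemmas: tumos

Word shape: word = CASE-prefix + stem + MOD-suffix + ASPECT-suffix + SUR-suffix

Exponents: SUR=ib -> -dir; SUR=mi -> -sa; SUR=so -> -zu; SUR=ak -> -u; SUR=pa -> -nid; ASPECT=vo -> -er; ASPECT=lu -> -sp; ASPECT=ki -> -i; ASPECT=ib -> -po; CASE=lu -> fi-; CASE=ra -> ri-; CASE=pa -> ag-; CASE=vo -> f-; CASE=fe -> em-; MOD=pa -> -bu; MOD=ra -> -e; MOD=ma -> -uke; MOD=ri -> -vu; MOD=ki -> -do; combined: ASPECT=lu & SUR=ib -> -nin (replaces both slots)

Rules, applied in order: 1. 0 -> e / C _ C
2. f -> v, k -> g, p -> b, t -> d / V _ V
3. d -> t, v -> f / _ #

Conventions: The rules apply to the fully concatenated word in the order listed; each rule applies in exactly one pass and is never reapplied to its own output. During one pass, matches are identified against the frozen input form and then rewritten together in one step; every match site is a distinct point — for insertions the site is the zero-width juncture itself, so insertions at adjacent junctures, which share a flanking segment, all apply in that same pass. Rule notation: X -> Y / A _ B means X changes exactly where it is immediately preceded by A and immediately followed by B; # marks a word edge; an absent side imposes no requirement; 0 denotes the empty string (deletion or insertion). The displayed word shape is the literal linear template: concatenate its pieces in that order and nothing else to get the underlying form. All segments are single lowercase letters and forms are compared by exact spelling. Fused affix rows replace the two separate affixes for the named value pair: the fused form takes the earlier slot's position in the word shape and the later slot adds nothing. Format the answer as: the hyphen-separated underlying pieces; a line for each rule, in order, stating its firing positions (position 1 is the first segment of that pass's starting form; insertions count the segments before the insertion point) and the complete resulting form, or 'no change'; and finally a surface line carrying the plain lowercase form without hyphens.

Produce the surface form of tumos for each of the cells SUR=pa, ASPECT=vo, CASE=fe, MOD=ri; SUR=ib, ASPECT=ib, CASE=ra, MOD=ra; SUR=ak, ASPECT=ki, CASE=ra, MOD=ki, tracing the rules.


cell SUR=pa, ASPECT=vo, CASE=fe, MOD=ri:
underlying: em-tumos-vu-er-nid
1. 0 -> e / C _ C: inserts after position(s) 2, 7, 11: emetumosevuerenid
2. f -> v, k -> g, p -> b, t -> d / V _ V: fires at position(s) 4: emedumosevuerenid
3. d -> t, v -> f / _ #: fires at position(s) 17: emedumosevuerenit
surface: emedumosevuerenit

cell SUR=ib, ASPECT=ib, CASE=ra, MOD=ra:
underlying: ri-tumos-e-po-dir
1. 0 -> e / C _ C: no change
2. f -> v, k -> g, p -> b, t -> d / V _ V: fires at position(s) 3, 9: ridumosebodir
3. d -> t, v -> f / _ #: no change
surface: ridumosebodir

cell SUR=ak, ASPECT=ki, CASE=ra, MOD=ki:
underlying: ri-tumos-do-i-u
1. 0 -> e / C _ C: inserts after position(s) 7: ritumosedoiu
2. f -> v, k -> g, p -> b, t -> d / V _ V: fires at position(s) 3: ridumosedoiu
3. d -> t, v -> f / _ #: no change
surface: ridumosedoiu


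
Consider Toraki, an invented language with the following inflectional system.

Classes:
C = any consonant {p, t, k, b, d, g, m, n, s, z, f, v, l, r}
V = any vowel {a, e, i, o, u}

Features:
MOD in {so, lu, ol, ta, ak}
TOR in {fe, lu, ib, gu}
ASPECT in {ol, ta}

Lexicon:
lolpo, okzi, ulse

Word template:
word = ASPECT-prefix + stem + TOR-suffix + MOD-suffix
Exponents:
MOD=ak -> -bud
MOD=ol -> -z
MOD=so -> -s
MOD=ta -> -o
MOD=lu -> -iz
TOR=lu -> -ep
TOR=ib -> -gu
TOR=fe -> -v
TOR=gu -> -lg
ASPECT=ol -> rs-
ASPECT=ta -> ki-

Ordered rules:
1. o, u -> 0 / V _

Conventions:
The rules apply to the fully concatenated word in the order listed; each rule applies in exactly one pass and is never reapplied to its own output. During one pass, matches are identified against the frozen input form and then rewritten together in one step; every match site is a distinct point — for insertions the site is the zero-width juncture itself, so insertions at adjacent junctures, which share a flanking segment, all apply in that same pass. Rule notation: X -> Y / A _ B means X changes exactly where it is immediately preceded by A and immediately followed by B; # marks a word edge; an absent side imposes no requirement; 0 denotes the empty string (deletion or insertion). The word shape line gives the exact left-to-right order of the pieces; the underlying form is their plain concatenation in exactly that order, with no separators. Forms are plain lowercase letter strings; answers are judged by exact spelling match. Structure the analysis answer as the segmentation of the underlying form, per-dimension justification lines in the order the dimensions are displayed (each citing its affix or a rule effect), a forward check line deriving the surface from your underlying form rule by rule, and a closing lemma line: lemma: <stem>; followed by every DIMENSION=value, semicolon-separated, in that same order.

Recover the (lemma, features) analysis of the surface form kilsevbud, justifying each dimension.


underlying: ki-ulse-v-bud
MOD=ak - signalled by the affix -bud
TOR=fe - signalled by the affix -v
ASPECT=ta - signalled by the affix ki-
check: kiulsevbud -> kilsevbud
lemma: ulse; MOD=ak; TOR=fe; ASPECT=ta


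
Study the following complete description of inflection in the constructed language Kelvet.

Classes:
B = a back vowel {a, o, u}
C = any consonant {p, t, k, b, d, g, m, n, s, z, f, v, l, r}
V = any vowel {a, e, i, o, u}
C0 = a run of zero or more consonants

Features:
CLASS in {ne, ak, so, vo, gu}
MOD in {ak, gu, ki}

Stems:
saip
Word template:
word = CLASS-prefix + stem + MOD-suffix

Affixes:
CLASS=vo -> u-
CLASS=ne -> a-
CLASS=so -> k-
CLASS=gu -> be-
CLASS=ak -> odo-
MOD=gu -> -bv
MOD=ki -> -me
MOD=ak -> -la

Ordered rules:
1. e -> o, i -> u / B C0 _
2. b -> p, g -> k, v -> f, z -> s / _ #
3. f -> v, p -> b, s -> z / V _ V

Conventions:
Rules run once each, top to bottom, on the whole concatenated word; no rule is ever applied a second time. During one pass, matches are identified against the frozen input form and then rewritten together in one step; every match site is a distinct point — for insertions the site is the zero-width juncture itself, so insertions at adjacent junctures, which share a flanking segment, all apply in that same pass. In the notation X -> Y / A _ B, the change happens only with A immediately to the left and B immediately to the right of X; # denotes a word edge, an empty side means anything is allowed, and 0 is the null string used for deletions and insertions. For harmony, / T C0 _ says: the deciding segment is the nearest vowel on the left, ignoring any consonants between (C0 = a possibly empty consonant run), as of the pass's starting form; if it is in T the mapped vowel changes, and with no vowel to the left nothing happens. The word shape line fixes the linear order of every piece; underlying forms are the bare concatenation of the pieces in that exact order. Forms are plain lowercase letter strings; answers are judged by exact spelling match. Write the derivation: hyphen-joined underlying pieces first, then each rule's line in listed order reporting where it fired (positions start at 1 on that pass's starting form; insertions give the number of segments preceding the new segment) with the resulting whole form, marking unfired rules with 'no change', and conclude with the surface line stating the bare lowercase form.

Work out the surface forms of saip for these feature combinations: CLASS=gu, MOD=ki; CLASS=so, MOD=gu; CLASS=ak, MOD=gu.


cell CLASS=gu, MOD=ki:
underlying: be-saip-me
1. e -> o, i -> u / B C0 _: fires at position(s) 5: besaupme
2. b -> p, g -> k, v -> f, z -> s / _ #: no change
3. f -> v, p -> b, s -> z / V _ V: fires at position(s) 3: bezaupme
surface: bezaupme

cell CLASS=so, MOD=gu:
underlying: k-saip-bv
1. e -> o, i -> u / B C0 _: fires at position(s) 4: ksaupbv
2. b -> p, g -> k, v -> f, z -> s / _ #: fires at position(s) 7: ksaupbf
3. f -> v, p -> b, s -> z / V _ V: no change
surface: ksaupbf

cell CLASS=ak, MOD=gu:
underlying: odo-saip-bv
1. e -> o, i -> u / B C0 _: fires at position(s) 6: odosaupbv
2. b -> p, g -> k, v -> f, z -> s / _ #: fires at position(s) 9: odosaupbf
3. f -> v, p -> b, s -> z / V _ V: fires at position(s) 4: odozaupbf
surface: odozaupbf
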